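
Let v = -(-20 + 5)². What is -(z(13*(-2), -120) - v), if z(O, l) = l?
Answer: -105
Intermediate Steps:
v = -225 (v = -1*(-15)² = -1*225 = -225)
-(z(13*(-2), -120) - v) = -(-120 - 1*(-225)) = -(-120 + 225) = -1*105 = -105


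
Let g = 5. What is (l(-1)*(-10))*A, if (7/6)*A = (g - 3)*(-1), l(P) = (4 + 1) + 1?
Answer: 720/7 ≈ 102.86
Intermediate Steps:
l(P) = 6 (l(P) = 5 + 1 = 6)
A = -12/7 (A = 6*((5 - 3)*(-1))/7 = 6*(2*(-1))/7 = (6/7)*(-2) = -12/7 ≈ -1.7143)
(l(-1)*(-10))*A = (6*(-10))*(-12/7) = -60*(-12/7) = 720/7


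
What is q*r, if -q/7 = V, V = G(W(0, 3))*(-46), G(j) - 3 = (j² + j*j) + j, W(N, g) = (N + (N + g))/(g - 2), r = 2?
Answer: 15456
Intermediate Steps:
W(N, g) = (g + 2*N)/(-2 + g)
G(j) = 3 + j + 2*j² (G(j) = 3 + ((j² + j*j) + j) = 3 + ((j² + j²) + j) = 3 + (2*j² + j) = 3 + (j + 2*j²) = 3 + j + 2*j²)
V = -1104 (V = (3 + (3 + 2*0)/(-2 + 3) + 2*((3 + 2*0)/(-2 + 3))²)*(-46) = (3 + (3 + 0)/1 + 2*((3 + 0)/1)²)*(-46) = (3 + 1*3 + 2*(1*3)²)*(-46) = (3 + 3 + 2*3²)*(-46) = (3 + 3 + 2*9)*(-46) = (3 + 3 + 18)*(-46) = 24*(-46) = -1104)
q = 7728 (q = -7*(-1104) = 7728)
q*r = 7728*2 = 15456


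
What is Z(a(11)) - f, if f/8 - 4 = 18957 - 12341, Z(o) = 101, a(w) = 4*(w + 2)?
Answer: -52859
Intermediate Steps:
a(w) = 8 + 4*w (a(w) = 4*(2 + w) = 8 + 4*w)
f = 52960 (f = 32 + 8*(18957 - 12341) = 32 + 8*6616 = 32 + 52928 = 52960)
Z(a(11)) - f = 101 - 1*52960 = 101 - 52960 = -52859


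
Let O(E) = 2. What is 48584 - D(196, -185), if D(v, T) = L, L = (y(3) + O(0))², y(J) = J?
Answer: 48559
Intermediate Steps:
L = 25 (L = (3 + 2)² = 5² = 25)
D(v, T) = 25
48584 - D(196, -185) = 48584 - 1*25 = 48584 - 25 = 48559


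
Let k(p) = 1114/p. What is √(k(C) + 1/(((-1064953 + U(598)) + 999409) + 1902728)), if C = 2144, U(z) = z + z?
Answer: √7882809714336795/123171460 ≈ 0.72083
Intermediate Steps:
U(z) = 2*z
√(k(C) + 1/(((-1064953 + U(598)) + 999409) + 1902728)) = √(1114/2144 + 1/(((-1064953 + 2*598) + 999409) + 1902728)) = √(1114*(1/2144) + 1/(((-1064953 + 1196) + 999409) + 1902728)) = √(557/1072 + 1/((-1063757 + 999409) + 1902728)) = √(557/1072 + 1/(-64348 + 1902728)) = √(557/1072 + 1/1838380) = √(255994683/492685840) = √7882809714336795/123171460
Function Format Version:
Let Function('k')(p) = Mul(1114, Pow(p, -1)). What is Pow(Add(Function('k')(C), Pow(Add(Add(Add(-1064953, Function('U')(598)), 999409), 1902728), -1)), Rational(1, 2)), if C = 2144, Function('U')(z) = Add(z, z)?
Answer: Mul(Rational(1, 123171460), Pow(7882809714336795, Rational(1, 2))) ≈ 0.72083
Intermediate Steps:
Function('U')(z) = Mul(2, z)
Pow(Add(Function('k')(C), Pow(Add(Add(Add(-1064953, Function('U')(598)), 999409), 1902728), -1)), Rational(1, 2)) = Pow(Add(Mul(1114, Pow(2144, -1)), Pow(Add(Add(Add(-1064953, Mul(2, 598)), 999409), 1902728), -1)), Rational(1, 2)) = Pow(Add(Mul(1114, Rational(1, 2144)), Pow(Add(Add(Add(-1064953, 1196), 999409), 1902728), -1)), Rational(1, 2)) = Pow(Add(Rational(557, 1072), Pow(Add(Add(-1063757, 999409), 1902728), -1)), Rational(1, 2)) = Pow(Add(Rational(557, 1072), Pow(Add(-64348, 1902728), -1)), Rational(1, 2)) = Pow(Add(Rational(557, 1072), Pow(1838380, -1)), Rational(1, 2)) = Pow(Add(Rational(557, 1072), Rational(1, 1838380)), Rational(1, 2)) = Pow(Rational(255994683, 492685840), Rational(1, 2)) = Mul(Rational(1, 123171460), Pow(7882809714336795, Rational(1, 2)))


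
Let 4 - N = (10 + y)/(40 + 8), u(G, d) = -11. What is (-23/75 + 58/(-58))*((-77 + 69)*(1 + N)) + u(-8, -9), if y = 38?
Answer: 2311/75 ≈ 30.813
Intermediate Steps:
N = 3 (N = 4 - (10 + 38)/(40 + 8) = 4 - 48/48 = 4 - 1*1 = 4 - 1 = 3)
(-23/75 + 58/(-58))*((-77 + 69)*(1 + N)) + u(-8, -9) = (-23/75 + 58/(-58))*((-77 + 69)*(1 + 3)) - 11 = (-23*1/75 + 58*(-1/58))*(-8*4) - 11 = (-23/75 - 1)*(-32) - 11 = -98/75*(-32) - 11 = 3136/75 - 11 = 2311/75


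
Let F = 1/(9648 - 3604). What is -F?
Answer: -1/6044 ≈ -0.00016545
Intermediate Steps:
F = 1/6044 ≈ 0.00016545
-F = -1*1/6044 = -1/6044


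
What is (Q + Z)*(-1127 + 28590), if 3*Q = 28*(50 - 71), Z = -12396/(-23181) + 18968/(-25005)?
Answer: -1041207946891168/193213635 ≈ -5.3889e+6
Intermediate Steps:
Z = -43245076/193213635 (Z = -12396*(-1/23181) + 18968*(-1/25005) = 4132/7727 - 18968/25005 = -43245076/193213635 ≈ -0.22382)
Q = -196 (Q = (28*(50 - 71))/3 = (28*(-21))/3 = (⅓)*(-588) = -196)
(Q + Z)*(-1127 + 28590) = (-196 - 43245076/193213635)*(-1127 + 28590) = -37913117536/193213635*27463 = -1041207946891168/193213635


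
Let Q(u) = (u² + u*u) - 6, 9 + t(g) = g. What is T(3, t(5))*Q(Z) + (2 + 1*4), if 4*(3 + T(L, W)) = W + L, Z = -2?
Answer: -½ ≈ -0.50000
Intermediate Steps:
t(g) = -9 + g
Q(u) = -6 + 2*u² (Q(u) = (u² + u²) - 6 = 2*u² - 6 = -6 + 2*u²)
T(L, W) = -3 + L/4 + W/4 (T(L, W) = -3 + (W + L)/4 = -3 + (L + W)/4 = -3 + (L/4 + W/4) = -3 + L/4 + W/4)
T(3, t(5))*Q(Z) + (2 + 1*4) = (-3 + (¼)*3 + (-9 + 5)/4)*(-6 + 2*(-2)²) + (2 + 1*4) = (-3 + ¾ + (¼)*(-4))*(-6 + 2*4) + (2 + 4) = (-3 + ¾ - 1)*(-6 + 8) + 6 = -13/4*2 + 6 = -13/2 + 6 = -½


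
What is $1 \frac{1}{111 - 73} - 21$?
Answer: $- \frac{797}{38} \approx -20.974$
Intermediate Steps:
$1 \frac{1}{111 - 73} - 21 = 1 \cdot \frac{1}{38} - 21 = \frac{1}{38} - 21 = - \frac{797}{38}$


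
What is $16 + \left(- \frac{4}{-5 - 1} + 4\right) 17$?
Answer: $\frac{286}{3} \approx 95.333$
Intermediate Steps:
$16 + \left(- \frac{4}{-5 - 1} + 4\right) 17 = 16 + \left(- \frac{4}{-6} + 4\right) 17 = 16 + \left(\left(-4\right) \left(- \frac{1}{6}\right) + 4\right) 17 = 16 + \left(\frac{2}{3} + 4\right) 17 = 16 + \frac{14}{3} \cdot 17 = 16 + \frac{238}{3} = \frac{286}{3}$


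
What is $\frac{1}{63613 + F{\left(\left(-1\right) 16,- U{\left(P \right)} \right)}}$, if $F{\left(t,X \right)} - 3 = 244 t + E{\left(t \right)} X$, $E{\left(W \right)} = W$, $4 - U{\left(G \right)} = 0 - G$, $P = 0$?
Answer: $\frac{1}{59776} \approx 1.6729 \cdot 10^{-5}$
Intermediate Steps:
$U{\left(G \right)} = 4 + G$ ($U{\left(G \right)} = 4 - \left(0 - G\right) = 4 - - G = 4 + G$)
$F{\left(t,X \right)} = 3 + 244 t + X t$ ($F{\left(t,X \right)} = 3 + \left(244 t + t X\right) = 3 + \left(244 t + X t\right) = 3 + 244 t + X t$)
$\frac{1}{63613 + F{\left(\left(-1\right) 16,- U{\left(P \right)} \right)}} = \frac{1}{63613 + \left(3 + 244 \left(\left(-1\right) 16\right) + - (4 + 0) \left(\left(-1\right) 16\right)\right)} = \frac{1}{63613 + \left(3 + 244 \left(-16\right) + \left(-1\right) 4 \left(-16\right)\right)} = \frac{1}{63613 - 3837} = \frac{1}{59776}$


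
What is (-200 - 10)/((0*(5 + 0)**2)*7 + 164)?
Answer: -105/82 ≈ -1.2805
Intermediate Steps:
(-200 - 10)/((0*(5 + 0)**2)*7 + 164) = -210/((0*5**2)*7 + 164) = -210/((0*25)*7 + 164) = -210/(0*7 + 164) = -210/(0 + 164) = -210/164 = -210*1/164 = -105/82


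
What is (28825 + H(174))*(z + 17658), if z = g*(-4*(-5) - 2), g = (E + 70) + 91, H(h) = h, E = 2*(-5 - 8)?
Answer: 582531912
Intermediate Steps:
E = -26 (E = 2*(-13) = -26)
g = 135 (g = (-26 + 70) + 91 = 44 + 91 = 135)
z = 2430 (z = 135*(-4*(-5) - 2) = 135*(20 - 2) = 135*18 = 2430)
(28825 + H(174))*(z + 17658) = (28825 + 174)*(2430 + 17658) = 28999*20088 = 582531912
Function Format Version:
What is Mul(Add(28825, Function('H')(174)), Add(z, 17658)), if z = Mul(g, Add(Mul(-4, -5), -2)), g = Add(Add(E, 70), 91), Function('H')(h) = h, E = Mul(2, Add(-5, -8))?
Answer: 582531912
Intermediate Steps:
E = -26 (E = Mul(2, -13) = -26)
g = 135 (g = Add(Add(-26, 70), 91) = Add(44, 91) = 135)
z = 2430 (z = Mul(135, Add(Mul(-4, -5), -2)) = Mul(135, Add(20, -2)) = Mul(135, 18) = 2430)
Mul(Add(28825, Function('H')(174)), Add(z, 17658)) = Mul(Add(28825, 174), Add(2430, 17658)) = Mul(28999, 20088) = 582531912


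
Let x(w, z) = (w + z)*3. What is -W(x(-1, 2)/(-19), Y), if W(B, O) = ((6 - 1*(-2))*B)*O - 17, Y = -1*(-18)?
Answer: 755/19 ≈ 39.737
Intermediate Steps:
x(w, z) = 3*w + 3*z
Y = 18
W(B, O) = -17 + 8*B*O (W(B, O) = ((6 + 2)*B)*O - 17 = (8*B)*O - 17 = 8*B*O - 17 = -17 + 8*B*O)
-W(x(-1, 2)/(-19), Y) = -(-17 + 8*((3*(-1) + 3*2)/(-19))*18) = -(-17 + 8*((-3 + 6)*(-1/19))*18) = -(-17 + 8*(3*(-1/19))*18) = -(-17 + 8*(-3/19)*18) = -(-17 - 432/19) = -1*(-755/19) = 755/19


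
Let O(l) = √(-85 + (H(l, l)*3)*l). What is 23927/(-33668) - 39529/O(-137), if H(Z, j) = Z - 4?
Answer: -23927/33668 - 39529*√57866/57866 ≈ -165.04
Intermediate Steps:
H(Z, j) = -4 + Z
O(l) = √(-85 + l*(-12 + 3*l)) (O(l) = √(-85 + ((-4 + l)*3)*l) = √(-85 + (-12 + 3*l)*l) = √(-85 + l*(-12 + 3*l)))
23927/(-33668) - 39529/O(-137) = 23927/(-33668) - 39529/√(-85 + 3*(-137)*(-4 - 137)) = 23927*(-1/33668) - 39529/√(-85 + 3*(-137)*(-141)) = -23927/33668 - 39529/√(-85 + 57951) = -23927/33668 - 39529*√57866/57866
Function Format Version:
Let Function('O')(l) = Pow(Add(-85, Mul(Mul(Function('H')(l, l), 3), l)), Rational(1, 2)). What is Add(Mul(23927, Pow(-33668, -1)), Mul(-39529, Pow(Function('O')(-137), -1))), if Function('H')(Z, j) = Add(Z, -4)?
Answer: Add(Rational(-23927, 33668), Mul(Rational(-39529, 57866), Pow(57866, Rational(1, 2)))) ≈ -165.04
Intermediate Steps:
Function('H')(Z, j) = Add(-4, Z)
Function('O')(l) = Pow(Add(-85, Mul(l, Add(-12, Mul(3, l)))), Rational(1, 2)) (Function('O')(l) = Pow(Add(-85, Mul(Mul(Add(-4, l), 3), l)), Rational(1, 2)) = Pow(Add(-85, Mul(Add(-12, Mul(3, l)), l)), Rational(1, 2)) = Pow(Add(-85, Mul(l, Add(-12, Mul(3, l)))), Rational(1, 2)))
Add(Mul(23927, Pow(-33668, -1)), Mul(-39529, Pow(Function('O')(-137), -1))) = Add(Mul(23927, Pow(-33668, -1)), Mul(-39529, Pow(Pow(Add(-85, Mul(3, -137, Add(-4, -137))), Rational(1, 2)), -1))) = Add(Mul(23927, Rational(-1, 33668)), Mul(-39529, Pow(Pow(Add(-85, Mul(3, -137, -141)), Rational(1, 2)), -1))) = Add(Rational(-23927, 33668), Mul(-39529, Pow(Pow(Add(-85, 57951), Rational(1, 2)), -1))) = Add(Rational(-23927, 33668), Mul(-39529, Pow(Pow(57866, Rational(1, 2)), -1))) = Add(Rational(-23927, 33668), Mul(-39529, Mul(Rational(1, 57866), Pow(57866, Rational(1, 2))))) = Add(Rational(-23927, 33668), Mul(Rational(-39529, 57866), Pow(57866, Rational(1, 2))))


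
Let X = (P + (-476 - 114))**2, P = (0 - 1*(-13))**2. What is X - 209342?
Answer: -32101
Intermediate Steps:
P = 169 (P = (0 + 13)**2 = 13**2 = 169)
X = 177241 (X = (169 + (-476 - 114))**2 = (169 - 590)**2 = (-421)**2 = 177241)
X - 209342 = 177241 - 209342 = -32101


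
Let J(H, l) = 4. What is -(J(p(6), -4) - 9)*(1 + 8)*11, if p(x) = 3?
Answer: 495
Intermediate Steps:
-(J(p(6), -4) - 9)*(1 + 8)*11 = -(4 - 9)*(1 + 8)*11 = -(-5)*9*11 = -1*(-45)*11 = 45*11 = 495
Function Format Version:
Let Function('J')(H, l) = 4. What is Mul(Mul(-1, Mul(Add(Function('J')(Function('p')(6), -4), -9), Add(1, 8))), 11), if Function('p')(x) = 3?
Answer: 495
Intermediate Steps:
Mul(Mul(-1, Mul(Add(Function('J')(Function('p')(6), -4), -9), Add(1, 8))), 11) = Mul(Mul(-1, Mul(Add(4, -9), Add(1, 8))), 11) = Mul(Mul(-1, Mul(-5, 9)), 11) = Mul(Mul(-1, -45), 11) = Mul(45, 11) = 495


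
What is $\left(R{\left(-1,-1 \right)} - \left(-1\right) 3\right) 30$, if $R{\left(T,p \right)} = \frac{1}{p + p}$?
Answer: $75$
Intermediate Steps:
$R{\left(T,p \right)} = \frac{1}{2 p}$
$\left(R{\left(-1,-1 \right)} - \left(-1\right) 3\right) 30 = \left(\frac{1}{2 \left(-1\right)} - \left(-1\right) 3\right) 30 = \left(\frac{1}{2} \left(-1\right) - -3\right) 30 = \left(- \frac{1}{2} + 3\right) 30 = \frac{5}{2} \cdot 30 = 75$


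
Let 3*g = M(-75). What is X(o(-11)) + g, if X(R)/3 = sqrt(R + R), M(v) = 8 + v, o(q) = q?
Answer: -67/3 + 3*I*sqrt(22) ≈ -22.333 + 14.071*I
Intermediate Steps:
X(R) = 3*sqrt(2)*sqrt(R) (X(R) = 3*sqrt(R + R) = 3*sqrt(2*R) = 3*(sqrt(2)*sqrt(R)) = 3*sqrt(2)*sqrt(R))
g = -67/3 (g = (8 - 75)/3 = (1/3)*(-67) = -67/3 ≈ -22.333)
X(o(-11)) + g = 3*sqrt(2)*sqrt(-11) - 67/3 = 3*sqrt(2)*(I*sqrt(11)) - 67/3 = 3*I*sqrt(22) - 67/3 = -67/3 + 3*I*sqrt(22)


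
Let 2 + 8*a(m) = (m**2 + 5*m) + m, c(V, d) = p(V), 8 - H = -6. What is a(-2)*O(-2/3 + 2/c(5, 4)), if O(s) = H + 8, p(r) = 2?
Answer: -55/2 ≈ -27.500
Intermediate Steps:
H = 14 (H = 8 - 1*(-6) = 8 + 6 = 14)
c(V, d) = 2
a(m) = -1/4 + m**2/8 + 3*m/4 (a(m) = -1/4 + ((m**2 + 5*m) + m)/8 = -1/4 + (m**2 + 6*m)/8 = -1/4 + (m**2/8 + 3*m/4) = -1/4 + m**2/8 + 3*m/4)
O(s) = 22 (O(s) = 14 + 8 = 22)
a(-2)*O(-2/3 + 2/c(5, 4)) = (-1/4 + (1/8)*(-2)**2 + (3/4)*(-2))*22 = (-1/4 + (1/8)*4 - 3/2)*22 = (-1/4 + 1/2 - 3/2)*22 = -5/4*22 = -55/2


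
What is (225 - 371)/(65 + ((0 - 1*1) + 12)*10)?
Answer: -146/175 ≈ -0.83429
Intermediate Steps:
(225 - 371)/(65 + ((0 - 1*1) + 12)*10) = -146/(65 + ((0 - 1) + 12)*10) = -146/(65 + (-1 + 12)*10) = -146/(65 + 11*10) = -146/(65 + 110) = -146/175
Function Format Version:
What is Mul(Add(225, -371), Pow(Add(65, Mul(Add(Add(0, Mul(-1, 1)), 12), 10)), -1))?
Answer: Rational(-146, 175) ≈ -0.83429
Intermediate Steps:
Mul(Add(225, -371), Pow(Add(65, Mul(Add(Add(0, Mul(-1, 1)), 12), 10)), -1)) = Mul(-146, Pow(Add(65, Mul(Add(Add(0, -1), 12), 10)), -1)) = Mul(-146, Pow(Add(65, Mul(Add(-1, 12), 10)), -1)) = Mul(-146, Pow(Add(65, Mul(11, 10)), -1)) = Mul(-146, Pow(Add(65, 110), -1)) = Mul(-146, Pow(175, -1)) = Mul(-146, Rational(1, 175)) = Rational(-146, 175)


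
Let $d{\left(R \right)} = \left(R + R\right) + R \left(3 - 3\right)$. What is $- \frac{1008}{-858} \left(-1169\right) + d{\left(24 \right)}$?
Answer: $- \frac{189528}{143} \approx -1325.4$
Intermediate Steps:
$d{\left(R \right)} = 2 R$ ($d{\left(R \right)} = 2 R + R 0 = 2 R + 0 = 2 R$)
$- \frac{1008}{-858} \left(-1169\right) + d{\left(24 \right)} = - \frac{1008}{-858} \left(-1169\right) + 2 \cdot 24 = \left(-1008\right) \left(- \frac{1}{858}\right) \left(-1169\right) + 48 = \frac{168}{143} \left(-1169\right) + 48 = - \frac{196392}{143} + 48 = - \frac{189528}{143}$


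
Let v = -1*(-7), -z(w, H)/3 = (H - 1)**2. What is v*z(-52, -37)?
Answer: -30324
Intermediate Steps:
z(w, H) = -3*(-1 + H)**2 (z(w, H) = -3*(H - 1)**2 = -3*(-1 + H)**2)
v = 7
v*z(-52, -37) = 7*(-3*(-1 - 37)**2) = 7*(-3*(-38)**2) = 7*(-3*1444) = 7*(-4332) = -30324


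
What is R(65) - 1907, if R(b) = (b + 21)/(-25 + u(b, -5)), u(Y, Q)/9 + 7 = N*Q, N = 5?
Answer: -596977/313 ≈ -1907.3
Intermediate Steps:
u(Y, Q) = -63 + 45*Q (u(Y, Q) = -63 + 9*(5*Q) = -63 + 45*Q)
R(b) = -21/313 - b/313 (R(b) = (b + 21)/(-25 + (-63 + 45*(-5))) = (21 + b)/(-25 + (-63 - 225)) = (21 + b)/(-25 - 288) = (21 + b)/(-313) = (21 + b)*(-1/313) = -21/313 - b/313)
R(65) - 1907 = (-21/313 - 1/313*65) - 1907 = (-21/313 - 65/313) - 1907 = -86/313 - 1907 = -596977/313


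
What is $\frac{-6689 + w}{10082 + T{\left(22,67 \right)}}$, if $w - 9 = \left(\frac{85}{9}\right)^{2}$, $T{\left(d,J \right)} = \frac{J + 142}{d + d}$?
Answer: $- \frac{2135420}{3268107} \approx -0.65341$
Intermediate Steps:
$T{\left(d,J \right)} = \frac{142 + J}{2 d}$
$w = \frac{7954}{81}$ ($w = 9 + \left(\frac{85}{9}\right)^{2} = 9 + \frac{7225}{81} = \frac{7954}{81} \approx 98.198$)
$\frac{-6689 + w}{10082 + T{\left(22,67 \right)}} = \frac{-6689 + \frac{7954}{81}}{10082 + \frac{142 + 67}{2 \cdot 22}} = - \frac{533855}{81 \left(10082 + \frac{1}{2} \cdot \frac{1}{22} \cdot 209\right)} = - \frac{533855}{81 \left(10082 + \frac{19}{4}\right)} = - \frac{533855}{81 \cdot \frac{40347}{4}} = \left(- \frac{533855}{81}\right) \frac{4}{40347} = - \frac{2135420}{3268107}$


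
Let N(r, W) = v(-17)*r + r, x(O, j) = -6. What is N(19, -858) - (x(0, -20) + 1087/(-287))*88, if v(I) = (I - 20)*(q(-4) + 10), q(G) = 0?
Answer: -1764965/287 ≈ -6149.7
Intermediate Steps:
v(I) = -200 + 10*I (v(I) = (I - 20)*(0 + 10) = (-20 + I)*10 = -200 + 10*I)
N(r, W) = -369*r (N(r, W) = (-200 + 10*(-17))*r + r = (-200 - 170)*r + r = -370*r + r = -369*r)
N(19, -858) - (x(0, -20) + 1087/(-287))*88 = -369*19 - (-6 + 1087/(-287))*88 = -7011 - (-6 + 1087*(-1/287))*88 = -7011 - (-6 - 1087/287)*88 = -7011 - (-2809)*88/287 = -7011 - 1*(-247192/287) = -7011 + 247192/287 = -1764965/287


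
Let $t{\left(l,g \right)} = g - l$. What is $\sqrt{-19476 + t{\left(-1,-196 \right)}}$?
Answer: $i \sqrt{19671} \approx 140.25 i$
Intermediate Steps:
$\sqrt{-19476 + t{\left(-1,-196 \right)}} = \sqrt{-19476 - 195} = \sqrt{-19671} = i \sqrt{19671}$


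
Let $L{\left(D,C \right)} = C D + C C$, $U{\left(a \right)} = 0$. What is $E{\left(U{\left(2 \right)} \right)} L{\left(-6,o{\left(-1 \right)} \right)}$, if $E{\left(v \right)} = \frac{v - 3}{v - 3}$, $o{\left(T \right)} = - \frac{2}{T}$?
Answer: $-8$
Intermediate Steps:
$E{\left(v \right)} = 1$ ($E{\left(v \right)} = \frac{-3 + v}{-3 + v} = 1$)
$L{\left(D,C \right)} = C^{2} + C D$ ($L{\left(D,C \right)} = C D + C^{2} = C^{2} + C D$)
$E{\left(U{\left(2 \right)} \right)} L{\left(-6,o{\left(-1 \right)} \right)} = 1 - \frac{2}{-1} \left(- \frac{2}{-1} - 6\right) = 1 \left(-2\right) \left(-1\right) \left(\left(-2\right) \left(-1\right) - 6\right) = 1 \cdot 2 \left(2 - 6\right) = 1 \cdot 2 \left(-4\right) = 1 \left(-8\right) = -8$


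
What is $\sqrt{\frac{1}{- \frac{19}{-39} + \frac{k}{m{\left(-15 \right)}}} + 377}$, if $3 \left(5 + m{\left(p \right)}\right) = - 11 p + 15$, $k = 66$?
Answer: $\frac{2 \sqrt{10217753}}{329} \approx 19.432$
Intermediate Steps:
$m{\left(p \right)} = - \frac{11 p}{3}$ ($m{\left(p \right)} = -5 + \frac{- 11 p + 15}{3} = -5 + \frac{15 - 11 p}{3} = -5 - \left(-5 + \frac{11 p}{3}\right) = - \frac{11 p}{3}$)
$\sqrt{\frac{1}{- \frac{19}{-39} + \frac{k}{m{\left(-15 \right)}}} + 377} = \sqrt{\frac{1}{- \frac{19}{-39} + \frac{66}{\left(- \frac{11}{3}\right) \left(-15\right)}} + 377} = \sqrt{\frac{1}{\left(-19\right) \left(- \frac{1}{39}\right) + \frac{66}{55}} + 377} = \sqrt{\frac{1}{\frac{19}{39} + 66 \cdot \frac{1}{55}} + 377} = \sqrt{\frac{1}{\frac{19}{39} + \frac{6}{5}} + 377} = \sqrt{\frac{1}{\frac{329}{195}} + 377} = \sqrt{\frac{195}{329} + 377} = \sqrt{\frac{124228}{329}} = \frac{2 \sqrt{10217753}}{329}$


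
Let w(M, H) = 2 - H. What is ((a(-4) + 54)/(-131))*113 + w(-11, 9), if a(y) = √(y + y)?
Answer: -7019/131 - 226*I*√2/131 ≈ -53.58 - 2.4398*I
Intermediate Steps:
a(y) = √2*√y (a(y) = √(2*y) = √2*√y)
((a(-4) + 54)/(-131))*113 + w(-11, 9) = ((√2*√(-4) + 54)/(-131))*113 + (2 - 1*9) = ((√2*(2*I) + 54)*(-1/131))*113 + (2 - 9) = ((2*I*√2 + 54)*(-1/131))*113 - 7 = ((54 + 2*I*√2)*(-1/131))*113 - 7 = (-54/131 - 2*I*√2/131)*113 - 7 = (-6102/131 - 226*I*√2/131) - 7 = -7019/131 - 226*I*√2/131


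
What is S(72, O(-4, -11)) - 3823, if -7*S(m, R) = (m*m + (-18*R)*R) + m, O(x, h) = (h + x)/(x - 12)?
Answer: -4096151/896 ≈ -4571.6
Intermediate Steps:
O(x, h) = (h + x)/(-12 + x)
S(m, R) = -m/7 - m²/7 + 18*R²/7 (S(m, R) = -((m*m + (-18*R)*R) + m)/7 = -((m² - 18*R²) + m)/7 = -(m + m² - 18*R²)/7 = -m/7 - m²/7 + 18*R²/7)
S(72, O(-4, -11)) - 3823 = (-⅐*72 - ⅐*72² + 18*((-11 - 4)/(-12 - 4))²/7) - 3823 = (-72/7 - ⅐*5184 + 18*(-15/(-16))²/7) - 3823 = (-72/7 - 5184/7 + 18*(-1/16*(-15))²/7) - 3823 = (-72/7 - 5184/7 + 18*(15/16)²/7) - 3823 = (-72/7 - 5184/7 + (18/7)*(225/256)) - 3823 = (-72/7 - 5184/7 + 2025/896) - 3823 = -670743/896 - 3823 = -4096151/896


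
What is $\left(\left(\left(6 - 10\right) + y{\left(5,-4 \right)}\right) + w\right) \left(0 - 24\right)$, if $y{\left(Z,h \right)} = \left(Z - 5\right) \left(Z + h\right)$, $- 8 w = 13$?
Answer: $135$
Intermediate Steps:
$w = - \frac{13}{8}$ ($w = \left(- \frac{1}{8}\right) 13 = - \frac{13}{8} \approx -1.625$)
$y{\left(Z,h \right)} = \left(-5 + Z\right) \left(Z + h\right)$
$\left(\left(\left(6 - 10\right) + y{\left(5,-4 \right)}\right) + w\right) \left(0 - 24\right) = \left(\left(\left(6 - 10\right) + \left(5^{2} - 25 - -20 + 5 \left(-4\right)\right)\right) - \frac{13}{8}\right) \left(0 - 24\right) = \left(\left(-4 + \left(25 - 25 + 20 - 20\right)\right) - \frac{13}{8}\right) \left(0 - 24\right) = \left(\left(-4 + 0\right) - \frac{13}{8}\right) \left(-24\right) = \left(-4 - \frac{13}{8}\right) \left(-24\right) = \left(- \frac{45}{8}\right) \left(-24\right) = 135$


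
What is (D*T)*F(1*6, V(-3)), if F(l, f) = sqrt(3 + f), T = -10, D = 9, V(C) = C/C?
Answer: -180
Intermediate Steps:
V(C) = 1
(D*T)*F(1*6, V(-3)) = (9*(-10))*sqrt(3 + 1) = -90*sqrt(4) = -90*2 = -180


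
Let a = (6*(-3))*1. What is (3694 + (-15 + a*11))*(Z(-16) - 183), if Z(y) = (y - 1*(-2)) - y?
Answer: -630061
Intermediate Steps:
a = -18 (a = -18*1 = -18)
Z(y) = 2 (Z(y) = (y + 2) - y = (2 + y) - y = 2)
(3694 + (-15 + a*11))*(Z(-16) - 183) = (3694 + (-15 - 18*11))*(2 - 183) = (3694 + (-15 - 198))*(-181) = (3694 - 213)*(-181) = 3481*(-181) = -630061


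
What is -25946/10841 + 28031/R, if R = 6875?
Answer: 125505321/74531875 ≈ 1.6839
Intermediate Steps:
-25946/10841 + 28031/R = -25946/10841 + 28031/6875 = 125505321/74531875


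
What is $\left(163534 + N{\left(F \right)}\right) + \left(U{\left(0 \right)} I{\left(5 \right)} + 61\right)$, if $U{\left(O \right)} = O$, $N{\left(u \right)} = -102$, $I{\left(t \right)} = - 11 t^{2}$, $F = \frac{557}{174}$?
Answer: $163493$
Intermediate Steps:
$F = \frac{557}{174}$ ($F = 557 \cdot \frac{1}{174} = \frac{557}{174} \approx 3.2011$)
$\left(163534 + N{\left(F \right)}\right) + \left(U{\left(0 \right)} I{\left(5 \right)} + 61\right) = \left(163534 - 102\right) + \left(0 \left(- 11 \cdot 5^{2}\right) + 61\right) = 163432 + \left(0 \left(\left(-11\right) 25\right) + 61\right) = 163432 + \left(0 \left(-275\right) + 61\right) = 163432 + \left(0 + 61\right) = 163432 + 61 = 163493$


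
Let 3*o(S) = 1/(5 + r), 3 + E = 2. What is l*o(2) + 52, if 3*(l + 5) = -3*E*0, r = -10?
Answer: 157/3 ≈ 52.333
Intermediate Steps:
E = -1 (E = -3 + 2 = -1)
o(S) = -1/15 (o(S) = 1/(3*(5 - 10)) = (⅓)/(-5) = (⅓)*(-⅕) = -1/15)
l = -5 (l = -5 + (-3*(-1)*0)/3 = -5 + (3*0)/3 = -5 + (⅓)*0 = -5 + 0 = -5)
l*o(2) + 52 = -5*(-1/15) + 52 = ⅓ + 52 = 157/3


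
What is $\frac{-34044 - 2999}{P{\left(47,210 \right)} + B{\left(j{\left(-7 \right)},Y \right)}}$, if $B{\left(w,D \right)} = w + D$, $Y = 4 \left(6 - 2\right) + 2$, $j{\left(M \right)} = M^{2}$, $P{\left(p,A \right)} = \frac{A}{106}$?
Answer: $- \frac{1963279}{3656} \approx -537.0$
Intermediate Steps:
$P{\left(p,A \right)} = \frac{A}{106}$ ($P{\left(p,A \right)} = A \frac{1}{106} = \frac{A}{106}$)
$Y = 18$ ($Y = 4 \left(6 - 2\right) + 2 = 4 \cdot 4 + 2 = 16 + 2 = 18$)
$B{\left(w,D \right)} = D + w$
$\frac{-34044 - 2999}{P{\left(47,210 \right)} + B{\left(j{\left(-7 \right)},Y \right)}} = \frac{-34044 - 2999}{\frac{1}{106} \cdot 210 + \left(18 + \left(-7\right)^{2}\right)} = - \frac{37043}{\frac{105}{53} + \left(18 + 49\right)} = - \frac{37043}{\frac{105}{53} + 67} = - \frac{37043}{\frac{3656}{53}} = \left(-37043\right) \frac{53}{3656} = - \frac{1963279}{3656}$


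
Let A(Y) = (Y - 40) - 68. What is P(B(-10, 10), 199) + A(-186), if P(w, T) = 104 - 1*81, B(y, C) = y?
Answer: -271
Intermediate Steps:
P(w, T) = 23 (P(w, T) = 104 - 81 = 23)
A(Y) = -108 + Y (A(Y) = (-40 + Y) - 68 = -108 + Y)
P(B(-10, 10), 199) + A(-186) = 23 + (-108 - 186) = 23 - 294 = -271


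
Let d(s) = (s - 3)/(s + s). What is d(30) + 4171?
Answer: 83429/20 ≈ 4171.5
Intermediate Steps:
d(s) = (-3 + s)/(2*s) (d(s) = (-3 + s)/((2*s)) = (-3 + s)*(1/(2*s)) = (-3 + s)/(2*s))
d(30) + 4171 = (½)*(-3 + 30)/30 + 4171 = (½)*(1/30)*27 + 4171 = 9/20 + 4171 = 83429/20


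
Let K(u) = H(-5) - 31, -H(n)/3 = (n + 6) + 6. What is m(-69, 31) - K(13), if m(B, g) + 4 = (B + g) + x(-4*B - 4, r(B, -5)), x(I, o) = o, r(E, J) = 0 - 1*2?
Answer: 8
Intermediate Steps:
r(E, J) = -2 (r(E, J) = 0 - 2 = -2)
H(n) = -36 - 3*n (H(n) = -3*((n + 6) + 6) = -3*((6 + n) + 6) = -3*(12 + n) = -36 - 3*n)
K(u) = -52 (K(u) = (-36 - 3*(-5)) - 31 = (-36 + 15) - 31 = -21 - 31 = -52)
m(B, g) = -6 + B + g (m(B, g) = -4 + ((B + g) - 2) = -4 + (-2 + B + g) = -6 + B + g)
m(-69, 31) - K(13) = (-6 - 69 + 31) - 1*(-52) = -44 + 52 = 8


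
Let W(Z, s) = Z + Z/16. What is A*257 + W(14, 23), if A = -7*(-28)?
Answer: 403095/8 ≈ 50387.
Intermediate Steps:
W(Z, s) = 17*Z/16 (W(Z, s) = Z + Z*(1/16) = Z + Z/16 = 17*Z/16)
A = 196
A*257 + W(14, 23) = 196*257 + (17/16)*14 = 50372 + 119/8 = 403095/8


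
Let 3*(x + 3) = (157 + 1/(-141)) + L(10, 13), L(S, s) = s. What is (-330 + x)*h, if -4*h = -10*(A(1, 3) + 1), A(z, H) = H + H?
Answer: -2045575/423 ≈ -4835.9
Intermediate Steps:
A(z, H) = 2*H
x = 22700/423 (x = -3 + ((157 + 1/(-141)) + 13)/3 = -3 + ((157 - 1/141) + 13)/3 = -3 + (22136/141 + 13)/3 = -3 + (⅓)*(23969/141) = -3 + 23969/423 = 22700/423 ≈ 53.664)
h = 35/2 (h = -(-5)*(2*3 + 1)/2 = -(-5)*(6 + 1)/2 = -(-5)*7/2 = -¼*(-70) = 35/2 ≈ 17.500)
(-330 + x)*h = (-330 + 22700/423)*(35/2) = -116890/423*35/2 = -2045575/423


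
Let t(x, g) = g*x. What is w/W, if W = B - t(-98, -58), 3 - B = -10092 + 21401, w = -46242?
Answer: 23121/8495 ≈ 2.7217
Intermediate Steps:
B = -11306 (B = 3 - (-10092 + 21401) = 3 - 1*11309 = 3 - 11309 = -11306)
W = -16990 (W = -11306 - (-58)*(-98) = -11306 - 1*5684 = -11306 - 5684 = -16990)
w/W = -46242/(-16990) = -46242*(-1/16990) = 23121/8495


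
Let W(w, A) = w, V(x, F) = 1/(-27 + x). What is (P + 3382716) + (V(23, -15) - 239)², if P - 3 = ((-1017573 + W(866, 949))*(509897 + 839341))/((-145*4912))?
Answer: 3821856518061/712240 ≈ 5.3660e+6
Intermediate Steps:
P = 685890927993/356120 (P = 3 + ((-1017573 + 866)*(509897 + 839341))/((-145*4912)) = 3 - 1016707*1349238/(-712240) = 3 - 1371779719266*(-1/712240) = 3 + 685889859633/356120 = 685890927993/356120 ≈ 1.9260e+6)
(P + 3382716) + (V(23, -15) - 239)² = (685890927993/356120 + 3382716) + (1/(-27 + 23) - 239)² = 1890543749913/356120 + (1/(-4) - 239)² = 1890543749913/356120 + (-¼ - 239)² = 1890543749913/356120 + (-957/4)² = 1890543749913/356120 + 915849/16 = 3821856518061/712240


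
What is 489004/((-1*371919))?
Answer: -489004/371919 ≈ -1.3148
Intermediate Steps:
489004/((-1*371919)) = 489004/(-371919) = 489004*(-1/371919) = -489004/371919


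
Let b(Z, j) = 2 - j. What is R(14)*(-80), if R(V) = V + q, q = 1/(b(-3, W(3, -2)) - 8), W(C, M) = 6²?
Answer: -23480/21 ≈ -1118.1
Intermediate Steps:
W(C, M) = 36
q = -1/42 (q = 1/((2 - 1*36) - 8) = 1/((2 - 36) - 8) = 1/(-34 - 8) = 1/(-42) = -1/42 ≈ -0.023810)
R(V) = -1/42 + V (R(V) = V - 1/42 = -1/42 + V)
R(14)*(-80) = (-1/42 + 14)*(-80) = (587/42)*(-80) = -23480/21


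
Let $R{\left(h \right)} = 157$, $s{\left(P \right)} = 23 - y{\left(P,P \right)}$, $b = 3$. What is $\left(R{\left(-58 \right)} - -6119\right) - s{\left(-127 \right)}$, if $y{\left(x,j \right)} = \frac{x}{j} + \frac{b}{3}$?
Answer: $6255$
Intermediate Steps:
$y{\left(x,j \right)} = 1 + \frac{x}{j}$ ($y{\left(x,j \right)} = \frac{x}{j} + \frac{3}{3} = \frac{x}{j} + 3 \cdot \frac{1}{3} = \frac{x}{j} + 1 = 1 + \frac{x}{j}$)
$s{\left(P \right)} = 21$ ($s{\left(P \right)} = 23 - \frac{P + P}{P} = 23 - \frac{2 P}{P} = 23 - 2 = 21$)
$\left(R{\left(-58 \right)} - -6119\right) - s{\left(-127 \right)} = \left(157 - -6119\right) - 21 = \left(157 + 6119\right) - 21 = 6276 - 21 = 6255$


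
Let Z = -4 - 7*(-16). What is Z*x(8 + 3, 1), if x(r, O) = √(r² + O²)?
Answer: 108*√122 ≈ 1192.9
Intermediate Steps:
x(r, O) = √(O² + r²)
Z = 108 (Z = -4 + 112 = 108)
Z*x(8 + 3, 1) = 108*√(1² + (8 + 3)²) = 108*√(1 + 11²) = 108*√(1 + 121) = 108*√122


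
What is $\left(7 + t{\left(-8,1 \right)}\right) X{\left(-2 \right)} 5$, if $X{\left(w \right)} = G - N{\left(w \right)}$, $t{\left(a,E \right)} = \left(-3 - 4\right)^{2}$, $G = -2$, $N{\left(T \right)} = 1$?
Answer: $-840$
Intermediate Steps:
$t{\left(a,E \right)} = 49$ ($t{\left(a,E \right)} = \left(-7\right)^{2} = 49$)
$X{\left(w \right)} = -3$ ($X{\left(w \right)} = -2 - 1 = -3$)
$\left(7 + t{\left(-8,1 \right)}\right) X{\left(-2 \right)} 5 = \left(7 + 49\right) \left(\left(-3\right) 5\right) = 56 \left(-15\right) = -840$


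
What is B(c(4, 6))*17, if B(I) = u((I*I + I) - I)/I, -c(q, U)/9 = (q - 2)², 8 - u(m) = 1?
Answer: -119/36 ≈ -3.3056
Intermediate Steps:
u(m) = 7 (u(m) = 8 - 1*1 = 8 - 1 = 7)
c(q, U) = -9*(-2 + q)² (c(q, U) = -9*(q - 2)² = -9*(-2 + q)²)
B(I) = 7/I
B(c(4, 6))*17 = (7/((-9*(-2 + 4)²)))*17 = (7/((-9*2²)))*17 = (7/((-9*4)))*17 = (7/(-36))*17 = (7*(-1/36))*17 = -7/36*17 = -119/36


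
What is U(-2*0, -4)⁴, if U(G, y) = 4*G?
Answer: 0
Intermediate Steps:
U(-2*0, -4)⁴ = (4*(-2*0))⁴ = (4*0)⁴ = 0⁴ = 0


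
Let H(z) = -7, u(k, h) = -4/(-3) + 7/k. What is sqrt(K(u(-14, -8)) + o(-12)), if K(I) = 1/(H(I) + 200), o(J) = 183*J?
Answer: I*sqrt(81798611)/193 ≈ 46.861*I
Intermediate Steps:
u(k, h) = 4/3 + 7/k (u(k, h) = -4*(-1/3) + 7/k = 4/3 + 7/k)
K(I) = 1/193 (K(I) = 1/(-7 + 200) = 1/193)
sqrt(K(u(-14, -8)) + o(-12)) = sqrt(1/193 + 183*(-12)) = sqrt(1/193 - 2196) = sqrt(-423827/193) = I*sqrt(81798611)/193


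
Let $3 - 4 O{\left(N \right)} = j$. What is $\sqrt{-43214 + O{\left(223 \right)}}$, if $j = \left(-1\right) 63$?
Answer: $\frac{i \sqrt{172790}}{2} \approx 207.84 i$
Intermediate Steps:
$j = -63$
$O{\left(N \right)} = \frac{33}{2}$ ($O{\left(N \right)} = \frac{3}{4} - - \frac{63}{4} = \frac{3}{4} + \frac{63}{4} = \frac{33}{2}$)
$\sqrt{-43214 + O{\left(223 \right)}} = \sqrt{-43214 + \frac{33}{2}} = \sqrt{- \frac{86395}{2}} = \frac{i \sqrt{172790}}{2}$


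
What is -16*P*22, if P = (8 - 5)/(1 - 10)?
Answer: 352/3 ≈ 117.33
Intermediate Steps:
P = -1/3 (P = 3/(-9) = 3*(-1/9) = -1/3 ≈ -0.33333)
-16*P*22 = -16*(-1/3)*22 = (16/3)*22 = 352/3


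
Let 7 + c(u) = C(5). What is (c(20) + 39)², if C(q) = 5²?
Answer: 3249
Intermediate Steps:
C(q) = 25
c(u) = 18 (c(u) = -7 + 25 = 18)
(c(20) + 39)² = (18 + 39)² = 57² = 3249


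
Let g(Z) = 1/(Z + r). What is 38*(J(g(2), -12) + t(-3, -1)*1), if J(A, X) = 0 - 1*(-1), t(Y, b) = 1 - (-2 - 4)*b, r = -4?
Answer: -152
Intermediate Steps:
t(Y, b) = 1 + 6*b (t(Y, b) = 1 - (-6)*b = 1 + 6*b)
g(Z) = 1/(-4 + Z) (g(Z) = 1/(Z - 4) = 1/(-4 + Z))
J(A, X) = 1 (J(A, X) = 0 + 1 = 1)
38*(J(g(2), -12) + t(-3, -1)*1) = 38*(1 + (1 + 6*(-1))*1) = 38*(1 + (1 - 6)*1) = 38*(1 - 5*1) = 38*(1 - 5) = 38*(-4) = -152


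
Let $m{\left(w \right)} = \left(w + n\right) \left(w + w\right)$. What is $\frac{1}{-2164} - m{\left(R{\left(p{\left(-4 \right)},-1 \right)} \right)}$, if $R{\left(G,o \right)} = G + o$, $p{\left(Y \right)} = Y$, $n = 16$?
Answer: $\frac{238039}{2164} \approx 110.0$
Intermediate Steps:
$m{\left(w \right)} = 2 w \left(16 + w\right)$ ($m{\left(w \right)} = \left(w + 16\right) \left(w + w\right) = \left(16 + w\right) 2 w = 2 w \left(16 + w\right)$)
$\frac{1}{-2164} - m{\left(R{\left(p{\left(-4 \right)},-1 \right)} \right)} = \frac{1}{-2164} - 2 \left(-4 - 1\right) \left(16 - 5\right) = - \frac{1}{2164} - 2 \left(-5\right) \left(16 - 5\right) = - \frac{1}{2164} - 2 \left(-5\right) 11 = - \frac{1}{2164} - -110 = - \frac{1}{2164} + 110 = \frac{238039}{2164}$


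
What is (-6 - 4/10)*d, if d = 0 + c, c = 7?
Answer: -224/5 ≈ -44.800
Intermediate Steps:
d = 7 (d = 0 + 7 = 7)
(-6 - 4/10)*d = (-6 - 4/10)*7 = (-6 + (⅒)*(-4))*7 = (-6 - ⅖)*7 = -32/5*7 = -224/5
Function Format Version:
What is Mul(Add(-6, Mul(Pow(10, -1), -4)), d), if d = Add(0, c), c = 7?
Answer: Rational(-224, 5) ≈ -44.800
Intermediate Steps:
d = 7 (d = Add(0, 7) = 7)
Mul(Add(-6, Mul(Pow(10, -1), -4)), d) = Mul(Add(-6, Mul(Pow(10, -1), -4)), 7) = Mul(Add(-6, Mul(Rational(1, 10), -4)), 7) = Mul(Add(-6, Rational(-2, 5)), 7) = Mul(Rational(-32, 5), 7) = Rational(-224, 5)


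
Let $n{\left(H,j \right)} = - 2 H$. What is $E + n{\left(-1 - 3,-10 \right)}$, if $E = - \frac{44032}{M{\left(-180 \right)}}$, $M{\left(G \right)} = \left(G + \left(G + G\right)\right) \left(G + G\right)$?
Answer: $\frac{47224}{6075} \approx 7.7735$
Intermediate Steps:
$M{\left(G \right)} = 6 G^{2}$ ($M{\left(G \right)} = \left(G + 2 G\right) 2 G = 3 G 2 G = 6 G^{2}$)
$E = - \frac{1376}{6075}$ ($E = - \frac{44032}{6 \left(-180\right)^{2}} = - \frac{44032}{6 \cdot 32400} = - \frac{44032}{194400} = \left(-44032\right) \frac{1}{194400} = - \frac{1376}{6075} \approx -0.2265$)
$E + n{\left(-1 - 3,-10 \right)} = - \frac{1376}{6075} - 2 \left(-1 - 3\right) = - \frac{1376}{6075} - -8 = - \frac{1376}{6075} + 8 = \frac{47224}{6075}$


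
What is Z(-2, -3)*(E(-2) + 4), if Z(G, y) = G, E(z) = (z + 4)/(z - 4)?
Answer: -22/3 ≈ -7.3333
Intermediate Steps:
E(z) = (4 + z)/(-4 + z)
Z(-2, -3)*(E(-2) + 4) = -2*((4 - 2)/(-4 - 2) + 4) = -2*(2/(-6) + 4) = -2*(-⅙*2 + 4) = -2*(-⅓ + 4) = -2*11/3 = -22/3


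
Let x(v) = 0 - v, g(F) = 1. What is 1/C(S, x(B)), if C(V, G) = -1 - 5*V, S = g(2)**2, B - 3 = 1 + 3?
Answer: -1/6 ≈ -0.16667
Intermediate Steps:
B = 7 (B = 3 + (1 + 3) = 3 + 4 = 7)
x(v) = -v
S = 1 (S = 1**2 = 1)
1/C(S, x(B)) = 1/(-1 - 5*1) = 1/(-1 - 5) = 1/(-6) = -1/6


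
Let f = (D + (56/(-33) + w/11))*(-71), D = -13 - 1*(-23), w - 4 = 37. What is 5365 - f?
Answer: 205232/33 ≈ 6219.1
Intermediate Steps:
w = 41 (w = 4 + 37 = 41)
D = 10 (D = -13 + 23 = 10)
f = -28187/33 (f = (10 + (56/(-33) + 41/11))*(-71) = (10 + (56*(-1/33) + 41*(1/11)))*(-71) = (10 + (-56/33 + 41/11))*(-71) = (10 + 67/33)*(-71) = (397/33)*(-71) = -28187/33 ≈ -854.15)
5365 - f = 5365 - 1*(-28187/33) = 5365 + 28187/33 = 205232/33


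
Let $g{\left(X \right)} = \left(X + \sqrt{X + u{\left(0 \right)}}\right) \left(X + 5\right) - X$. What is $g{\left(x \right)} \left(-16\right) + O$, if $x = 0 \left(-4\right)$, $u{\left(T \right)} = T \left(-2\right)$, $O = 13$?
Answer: $13$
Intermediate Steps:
$u{\left(T \right)} = - 2 T$
$x = 0$
$g{\left(X \right)} = - X + \left(5 + X\right) \left(X + \sqrt{X}\right)$ ($g{\left(X \right)} = \left(X + \sqrt{X - 0}\right) \left(X + 5\right) - X = \left(X + \sqrt{X + 0}\right) \left(5 + X\right) - X = \left(X + \sqrt{X}\right) \left(5 + X\right) - X = \left(5 + X\right) \left(X + \sqrt{X}\right) - X = - X + \left(5 + X\right) \left(X + \sqrt{X}\right)$)
$g{\left(x \right)} \left(-16\right) + O = \left(0^{2} + 0^{\frac{3}{2}} + 4 \cdot 0 + 5 \sqrt{0}\right) \left(-16\right) + 13 = \left(0 + 0 + 0 + 5 \cdot 0\right) \left(-16\right) + 13 = \left(0 + 0 + 0 + 0\right) \left(-16\right) + 13 = 0 \left(-16\right) + 13 = 0 + 13 = 13$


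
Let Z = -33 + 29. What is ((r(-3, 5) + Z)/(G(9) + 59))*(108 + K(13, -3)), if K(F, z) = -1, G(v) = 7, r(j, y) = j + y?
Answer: -107/33 ≈ -3.2424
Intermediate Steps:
Z = -4
((r(-3, 5) + Z)/(G(9) + 59))*(108 + K(13, -3)) = (((-3 + 5) - 4)/(7 + 59))*(108 - 1) = ((2 - 4)/66)*107 = -2*1/66*107 = -1/33*107 = -107/33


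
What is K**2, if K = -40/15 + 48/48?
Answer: 25/9 ≈ 2.7778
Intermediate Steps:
K = -5/3 (K = -40*1/15 + 48*(1/48) = -8/3 + 1 = -5/3 ≈ -1.6667)
K**2 = (-5/3)**2 = 25/9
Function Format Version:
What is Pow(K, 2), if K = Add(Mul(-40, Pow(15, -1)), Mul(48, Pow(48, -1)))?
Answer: Rational(25, 9) ≈ 2.7778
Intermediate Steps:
K = Rational(-5, 3) (K = Add(Mul(-40, Rational(1, 15)), Mul(48, Rational(1, 48))) = Add(Rational(-8, 3), 1) = Rational(-5, 3) ≈ -1.6667)
Pow(K, 2) = Pow(Rational(-5, 3), 2) = Rational(25, 9)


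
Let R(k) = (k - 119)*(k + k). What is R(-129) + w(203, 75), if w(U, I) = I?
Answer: 64059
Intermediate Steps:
R(k) = 2*k*(-119 + k) (R(k) = (-119 + k)*(2*k) = 2*k*(-119 + k))
R(-129) + w(203, 75) = 2*(-129)*(-119 - 129) + 75 = 2*(-129)*(-248) + 75 = 63984 + 75 = 64059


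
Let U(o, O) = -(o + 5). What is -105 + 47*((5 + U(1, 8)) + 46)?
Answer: 2010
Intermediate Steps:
U(o, O) = -5 - o (U(o, O) = -(5 + o) = -5 - o)
-105 + 47*((5 + U(1, 8)) + 46) = -105 + 47*((5 + (-5 - 1*1)) + 46) = -105 + 47*((5 + (-5 - 1)) + 46) = -105 + 47*((5 - 6) + 46) = -105 + 47*(-1 + 46) = -105 + 47*45 = -105 + 2115 = 2010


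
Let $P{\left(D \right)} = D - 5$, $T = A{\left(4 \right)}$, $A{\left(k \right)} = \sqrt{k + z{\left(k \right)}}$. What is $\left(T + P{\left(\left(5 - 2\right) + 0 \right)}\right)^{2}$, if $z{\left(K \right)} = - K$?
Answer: $4$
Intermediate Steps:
$A{\left(k \right)} = 0$ ($A{\left(k \right)} = \sqrt{k - k} = \sqrt{0} = 0$)
$T = 0$
$P{\left(D \right)} = -5 + D$
$\left(T + P{\left(\left(5 - 2\right) + 0 \right)}\right)^{2} = \left(0 + \left(-5 + \left(\left(5 - 2\right) + 0\right)\right)\right)^{2} = \left(0 + \left(-5 + \left(3 + 0\right)\right)\right)^{2} = \left(0 + \left(-5 + 3\right)\right)^{2} = \left(0 - 2\right)^{2} = \left(-2\right)^{2} = 4$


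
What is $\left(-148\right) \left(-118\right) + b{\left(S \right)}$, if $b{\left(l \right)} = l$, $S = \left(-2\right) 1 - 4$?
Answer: $17458$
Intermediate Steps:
$S = -6$ ($S = -2 - 4 = -6$)
$\left(-148\right) \left(-118\right) + b{\left(S \right)} = \left(-148\right) \left(-118\right) - 6 = 17464 - 6 = 17458$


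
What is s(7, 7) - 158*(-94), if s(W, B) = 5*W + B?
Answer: 14894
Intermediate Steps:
s(W, B) = B + 5*W
s(7, 7) - 158*(-94) = (7 + 5*7) - 158*(-94) = (7 + 35) + 14852 = 42 + 14852 = 14894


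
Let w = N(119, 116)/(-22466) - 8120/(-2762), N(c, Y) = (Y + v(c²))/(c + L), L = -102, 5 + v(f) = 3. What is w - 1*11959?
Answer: -3153018066276/263717141 ≈ -11956.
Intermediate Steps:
v(f) = -2 (v(f) = -5 + 3 = -2)
N(c, Y) = (-2 + Y)/(-102 + c) (N(c, Y) = (Y - 2)/(c - 102) = (-2 + Y)/(-102 + c))
w = 775222943/263717141 (w = ((-2 + 116)/(-102 + 119))/(-22466) - 8120/(-2762) = (114/17)*(-1/22466) - 8120*(-1/2762) = ((1/17)*114)*(-1/22466) + 4060/1381 = (114/17)*(-1/22466) + 4060/1381 = -57/190961 + 4060/1381 = 775222943/263717141 ≈ 2.9396)
w - 1*11959 = 775222943/263717141 - 1*11959 = 775222943/263717141 - 11959 = -3153018066276/263717141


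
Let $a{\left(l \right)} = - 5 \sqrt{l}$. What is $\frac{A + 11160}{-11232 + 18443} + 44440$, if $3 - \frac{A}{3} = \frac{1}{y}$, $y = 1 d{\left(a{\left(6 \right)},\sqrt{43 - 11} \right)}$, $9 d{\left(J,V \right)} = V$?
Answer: $\frac{320468009}{7211} - \frac{27 \sqrt{2}}{57688} \approx 44442.0$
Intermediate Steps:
$d{\left(J,V \right)} = \frac{V}{9}$
$y = \frac{4 \sqrt{2}}{9}$ ($y = 1 \frac{\sqrt{43 - 11}}{9} = 1 \frac{\sqrt{32}}{9} = 1 \frac{4 \sqrt{2}}{9} = \frac{4 \sqrt{2}}{9} \approx 0.62854$)
$A = 9 - \frac{27 \sqrt{2}}{8}$ ($A = 9 - \frac{3}{\frac{4}{9} \sqrt{2}} = 9 - 3 \frac{9 \sqrt{2}}{8} = 9 - \frac{27 \sqrt{2}}{8} \approx 4.227$)
$\frac{A + 11160}{-11232 + 18443} + 44440 = \frac{\left(9 - \frac{27 \sqrt{2}}{8}\right) + 11160}{-11232 + 18443} + 44440 = \frac{11169 - \frac{27 \sqrt{2}}{8}}{7211} + 44440 = \left(11169 - \frac{27 \sqrt{2}}{8}\right) \frac{1}{7211} + 44440 = \left(\frac{11169}{7211} - \frac{27 \sqrt{2}}{57688}\right) + 44440 = \frac{320468009}{7211} - \frac{27 \sqrt{2}}{57688}$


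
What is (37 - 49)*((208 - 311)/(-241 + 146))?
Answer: -1236/95 ≈ -13.011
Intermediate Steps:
(37 - 49)*((208 - 311)/(-241 + 146)) = -(-1236)/(-95) = -(-1236)*(-1)/95 = -12*103/95 = -1236/95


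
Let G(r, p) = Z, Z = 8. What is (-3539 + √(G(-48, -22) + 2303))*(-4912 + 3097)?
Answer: 6423285 - 1815*√2311 ≈ 6.3360e+6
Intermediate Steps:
G(r, p) = 8
(-3539 + √(G(-48, -22) + 2303))*(-4912 + 3097) = (-3539 + √(8 + 2303))*(-4912 + 3097) = (-3539 + √2311)*(-1815) = 6423285 - 1815*√2311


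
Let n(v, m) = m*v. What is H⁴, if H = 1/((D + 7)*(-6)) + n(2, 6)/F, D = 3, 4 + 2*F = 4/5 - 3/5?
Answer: 2715864931109521/1688960160000 ≈ 1608.0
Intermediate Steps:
F = -19/10 (F = -2 + (4/5 - 3/5)/2 = -2 + (4*(⅕) - 3*⅕)/2 = -2 + (⅘ - ⅗)/2 = -2 + (½)*(⅕) = -2 + ⅒ = -19/10 ≈ -1.9000)
H = -7219/1140 (H = 1/((3 + 7)*(-6)) + (6*2)/(-19/10) = -⅙/10 + 12*(-10/19) = (⅒)*(-⅙) - 120/19 = -1/60 - 120/19 = -7219/1140 ≈ -6.3325)
H⁴ = (-7219/1140)⁴ = 2715864931109521/1688960160000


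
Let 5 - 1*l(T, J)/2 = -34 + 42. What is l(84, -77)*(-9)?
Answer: 54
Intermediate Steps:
l(T, J) = -6 (l(T, J) = 10 - 2*(-34 + 42) = 10 - 2*8 = 10 - 16 = -6)
l(84, -77)*(-9) = -6*(-9) = 54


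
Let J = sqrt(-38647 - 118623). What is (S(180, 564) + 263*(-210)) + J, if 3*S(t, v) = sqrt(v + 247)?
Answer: -55230 + sqrt(811)/3 + I*sqrt(157270) ≈ -55221.0 + 396.57*I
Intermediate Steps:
S(t, v) = sqrt(247 + v)/3 (S(t, v) = sqrt(v + 247)/3 = sqrt(247 + v)/3)
J = I*sqrt(157270) (J = sqrt(-157270) = I*sqrt(157270) ≈ 396.57*I)
(S(180, 564) + 263*(-210)) + J = (sqrt(247 + 564)/3 + 263*(-210)) + I*sqrt(157270) = (sqrt(811)/3 - 55230) + I*sqrt(157270) = (-55230 + sqrt(811)/3) + I*sqrt(157270) = -55230 + sqrt(811)/3 + I*sqrt(157270)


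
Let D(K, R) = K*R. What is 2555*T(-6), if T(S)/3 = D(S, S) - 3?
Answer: 252945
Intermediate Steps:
T(S) = -9 + 3*S**2 (T(S) = 3*(S*S - 3) = 3*(S**2 - 3) = 3*(-3 + S**2) = -9 + 3*S**2)
2555*T(-6) = 2555*(-9 + 3*(-6)**2) = 2555*(-9 + 3*36) = 2555*(-9 + 108) = 2555*99 = 252945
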